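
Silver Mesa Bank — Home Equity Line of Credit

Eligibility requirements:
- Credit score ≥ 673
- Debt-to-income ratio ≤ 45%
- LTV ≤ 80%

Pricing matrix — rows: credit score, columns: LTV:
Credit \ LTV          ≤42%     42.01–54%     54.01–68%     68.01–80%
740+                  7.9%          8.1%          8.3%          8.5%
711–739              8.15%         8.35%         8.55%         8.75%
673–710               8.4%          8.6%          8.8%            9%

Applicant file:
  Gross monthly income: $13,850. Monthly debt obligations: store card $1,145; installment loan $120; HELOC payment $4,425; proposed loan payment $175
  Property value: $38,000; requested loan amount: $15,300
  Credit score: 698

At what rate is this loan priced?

8.4%

Credit score 698 ≥ 673; Total monthly debts = (1,145 + 120 + 4,425 + 175) = 5,865. Debt-to-income = 5,865/13,850 = 42.3% — meets 45% limit
Loan-to-value = 15,300/38,000 = 40.3% — pass (80% max)
Row: 698 falls in 673–710. Column: 40.3% falls in ≤42%. Rate = 8.4%.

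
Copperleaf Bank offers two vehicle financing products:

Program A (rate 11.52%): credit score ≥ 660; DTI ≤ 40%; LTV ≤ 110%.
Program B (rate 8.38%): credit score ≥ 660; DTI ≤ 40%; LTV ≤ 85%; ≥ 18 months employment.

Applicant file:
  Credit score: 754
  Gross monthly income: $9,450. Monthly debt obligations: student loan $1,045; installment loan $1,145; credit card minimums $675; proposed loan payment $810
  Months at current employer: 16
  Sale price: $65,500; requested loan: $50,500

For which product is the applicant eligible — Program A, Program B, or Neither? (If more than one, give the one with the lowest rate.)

Program A

Total debts = (1,045 + 1,145 + 675 + 810) = 3,675; DTI = 3,675/9,450 = 38.9%.
LTV = 50,500/65,500 = 77.1%.
Program A: score 754 ≥ 660; DTI 38.9% ≤ 40%; LTV 77.1% ≤ 110% → qualifies.
Program B: score 754 ≥ 660; DTI 38.9% ≤ 40%; LTV 77.1% ≤ 85%; employment 16 < 18 mo → does not qualify.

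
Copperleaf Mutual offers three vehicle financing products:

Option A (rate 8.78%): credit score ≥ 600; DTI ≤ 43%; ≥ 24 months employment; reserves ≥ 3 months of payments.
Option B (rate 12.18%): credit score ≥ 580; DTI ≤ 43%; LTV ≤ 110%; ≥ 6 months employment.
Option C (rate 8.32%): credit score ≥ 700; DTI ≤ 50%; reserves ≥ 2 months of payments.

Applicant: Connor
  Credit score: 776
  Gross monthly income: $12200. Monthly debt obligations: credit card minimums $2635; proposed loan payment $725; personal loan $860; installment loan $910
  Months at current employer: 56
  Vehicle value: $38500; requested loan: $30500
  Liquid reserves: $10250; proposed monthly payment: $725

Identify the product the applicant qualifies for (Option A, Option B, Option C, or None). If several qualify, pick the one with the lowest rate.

Total debts = (2,635 + 725 + 860 + 910) = 5,130; DTI = 5,130/12,200 = 42%.
LTV = 30,500/38,500 = 79.2%.
Reserves = 10,250/725 = 14.1 months.
Option A: score 776 ≥ 600; DTI 42% ≤ 43%; employment 56 ≥ 24 mo; reserves 14.1 ≥ 3 mo → qualifies.
Option B: score 776 ≥ 580; DTI 42% ≤ 43%; LTV 79.2% ≤ 110%; employment 56 ≥ 6 mo → qualifies.
Option C: score 776 ≥ 700; DTI 42% ≤ 50%; reserves 14.1 ≥ 2 mo → qualifies.
Qualifying: Option A, Option B, Option C. Lowest rate is 8.32% → Option C.

Option C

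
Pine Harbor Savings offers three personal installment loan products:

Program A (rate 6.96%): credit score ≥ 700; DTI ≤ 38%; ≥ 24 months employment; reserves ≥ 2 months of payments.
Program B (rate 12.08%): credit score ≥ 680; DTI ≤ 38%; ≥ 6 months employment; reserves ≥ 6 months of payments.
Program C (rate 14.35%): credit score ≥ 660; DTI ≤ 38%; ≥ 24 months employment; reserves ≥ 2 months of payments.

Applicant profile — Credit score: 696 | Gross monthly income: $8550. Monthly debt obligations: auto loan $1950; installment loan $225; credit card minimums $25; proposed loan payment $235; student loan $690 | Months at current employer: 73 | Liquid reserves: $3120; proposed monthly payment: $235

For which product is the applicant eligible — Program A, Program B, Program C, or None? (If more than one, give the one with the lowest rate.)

Total debts = (1,950 + 225 + 25 + 235 + 690) = 3,125; DTI = 3,125/8,550 = 36.5%.
Reserves = 3,120/235 = 13.3 months.
Program A: score 696 < 700; DTI 36.5% ≤ 38%; employment 73 ≥ 24 mo; reserves 13.3 ≥ 2 mo → does not qualify.
Program B: score 696 ≥ 680; DTI 36.5% ≤ 38%; employment 73 ≥ 6 mo; reserves 13.3 ≥ 6 mo → qualifies.
Program C: score 696 ≥ 660; DTI 36.5% ≤ 38%; employment 73 ≥ 24 mo; reserves 13.3 ≥ 2 mo → qualifies.
Qualifying: Program B, Program C. Lowest rate is 12.08% → Program B.

Program B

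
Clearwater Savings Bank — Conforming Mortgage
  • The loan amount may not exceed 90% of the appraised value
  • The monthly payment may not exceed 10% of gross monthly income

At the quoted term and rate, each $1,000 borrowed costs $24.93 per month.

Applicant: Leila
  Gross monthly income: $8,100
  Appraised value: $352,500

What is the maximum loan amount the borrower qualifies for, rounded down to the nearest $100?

$32,400

Payment cap: 10% × $8,100 = $810/month.
At $24.93 per $1,000, that supports 810/24.93 × 1,000 ≈ $32,490 → $32,400.
LTV cap: 90% × $352,500 = $317,250 → $317,200.
Binding constraint: payment-to-income.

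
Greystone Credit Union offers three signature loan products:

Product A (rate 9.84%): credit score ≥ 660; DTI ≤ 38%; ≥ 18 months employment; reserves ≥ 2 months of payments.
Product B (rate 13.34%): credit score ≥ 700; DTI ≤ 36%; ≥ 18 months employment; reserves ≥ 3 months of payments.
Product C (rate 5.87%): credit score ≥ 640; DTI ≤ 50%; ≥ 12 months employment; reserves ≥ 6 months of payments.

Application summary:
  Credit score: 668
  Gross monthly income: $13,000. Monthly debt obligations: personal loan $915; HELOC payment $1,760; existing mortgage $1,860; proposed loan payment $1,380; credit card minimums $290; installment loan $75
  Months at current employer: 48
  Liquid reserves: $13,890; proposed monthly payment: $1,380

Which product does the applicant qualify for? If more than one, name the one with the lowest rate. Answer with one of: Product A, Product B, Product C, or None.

Total debts = (915 + 1,760 + 1,860 + 1,380 + 290 + 75) = 6,280; DTI = 6,280/13,000 = 48.3%.
Reserves = 13,890/1,380 = 10.1 months.
Product A: score 668 ≥ 660; DTI 48.3% > 38%; employment 48 ≥ 18 mo; reserves 10.1 ≥ 2 mo → does not qualify.
Product B: score 668 < 700; DTI 48.3% > 36%; employment 48 ≥ 18 mo; reserves 10.1 ≥ 3 mo → does not qualify.
Product C: score 668 ≥ 640; DTI 48.3% ≤ 50%; employment 48 ≥ 12 mo; reserves 10.1 ≥ 6 mo → qualifies.

Product C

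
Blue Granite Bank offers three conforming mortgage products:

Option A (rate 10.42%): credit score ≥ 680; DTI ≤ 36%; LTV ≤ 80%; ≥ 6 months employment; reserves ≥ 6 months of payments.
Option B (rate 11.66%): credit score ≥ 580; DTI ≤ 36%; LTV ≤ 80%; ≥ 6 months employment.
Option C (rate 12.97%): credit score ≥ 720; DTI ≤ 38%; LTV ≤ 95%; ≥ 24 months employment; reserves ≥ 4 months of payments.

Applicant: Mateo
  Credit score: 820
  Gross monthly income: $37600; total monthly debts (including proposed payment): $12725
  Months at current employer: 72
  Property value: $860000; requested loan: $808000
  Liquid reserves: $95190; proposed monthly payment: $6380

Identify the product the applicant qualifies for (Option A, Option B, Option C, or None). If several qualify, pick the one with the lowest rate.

DTI = 12,725/37,600 = 33.8%.
LTV = 808,000/860,000 = 94%.
Reserves = 95,190/6,380 = 14.9 months.
Option A: score 820 ≥ 680; DTI 33.8% ≤ 36%; LTV 94% > 80%; employment 72 ≥ 6 mo; reserves 14.9 ≥ 6 mo → does not qualify.
Option B: score 820 ≥ 580; DTI 33.8% ≤ 36%; LTV 94% > 80%; employment 72 ≥ 6 mo → does not qualify.
Option C: score 820 ≥ 720; DTI 33.8% ≤ 38%; LTV 94% ≤ 95%; employment 72 ≥ 24 mo; reserves 14.9 ≥ 4 mo → qualifies.

Option C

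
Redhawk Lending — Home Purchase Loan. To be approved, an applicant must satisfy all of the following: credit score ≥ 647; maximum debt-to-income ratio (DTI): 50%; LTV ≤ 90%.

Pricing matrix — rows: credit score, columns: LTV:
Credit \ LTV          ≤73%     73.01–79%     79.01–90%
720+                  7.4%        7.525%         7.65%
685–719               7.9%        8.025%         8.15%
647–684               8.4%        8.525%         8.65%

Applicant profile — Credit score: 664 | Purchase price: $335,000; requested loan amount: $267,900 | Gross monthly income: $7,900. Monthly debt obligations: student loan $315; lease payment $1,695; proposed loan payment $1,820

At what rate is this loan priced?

Credit score 664 ≥ 647; Total monthly debts = (315 + 1,695 + 1,820) = 3,830. DTI: 3,830 ÷ 7,900 = 48.5%, within the 50% cap
LTV: 267,900 ÷ 335,000 = 80%, within 90% cap
Score 664 is in the 647–684 band; LTV 80% is in the 79.01–90% band → 8.65%.

8.65%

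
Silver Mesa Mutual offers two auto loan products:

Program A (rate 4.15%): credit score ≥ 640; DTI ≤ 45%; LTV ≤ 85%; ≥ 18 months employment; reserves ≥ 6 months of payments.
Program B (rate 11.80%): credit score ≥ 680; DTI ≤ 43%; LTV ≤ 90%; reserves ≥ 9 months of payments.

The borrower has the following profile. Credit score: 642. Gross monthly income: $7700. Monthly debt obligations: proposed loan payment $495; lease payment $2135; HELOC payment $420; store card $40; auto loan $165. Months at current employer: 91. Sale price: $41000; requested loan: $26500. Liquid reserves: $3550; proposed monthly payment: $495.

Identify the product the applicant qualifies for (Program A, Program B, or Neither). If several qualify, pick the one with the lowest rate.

Program A

Total debts = (495 + 2,135 + 420 + 40 + 165) = 3,255; DTI = 3,255/7,700 = 42.3%.
LTV = 26,500/41,000 = 64.6%.
Reserves = 3,550/495 = 7.2 months.
Program A: score 642 ≥ 640; DTI 42.3% ≤ 45%; LTV 64.6% ≤ 85%; employment 91 ≥ 18 mo; reserves 7.2 ≥ 6 mo → qualifies.
Program B: score 642 < 680; DTI 42.3% ≤ 43%; LTV 64.6% ≤ 90%; reserves 7.2 < 9 mo → does not qualify.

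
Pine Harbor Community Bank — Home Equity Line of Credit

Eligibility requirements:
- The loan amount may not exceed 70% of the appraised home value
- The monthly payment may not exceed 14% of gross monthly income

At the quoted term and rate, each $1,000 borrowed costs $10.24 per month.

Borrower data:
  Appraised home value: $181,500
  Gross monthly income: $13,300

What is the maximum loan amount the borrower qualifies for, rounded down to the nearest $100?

$127,000

Payment cap: 14% × $13,300 = $1,862/month.
At $10.24 per $1,000, that supports 1,862/10.24 × 1,000 ≈ $181,835 → $181,800.
LTV cap: 70% × $181,500 = $127,050 → $127,000.
Binding constraint: loan-to-value.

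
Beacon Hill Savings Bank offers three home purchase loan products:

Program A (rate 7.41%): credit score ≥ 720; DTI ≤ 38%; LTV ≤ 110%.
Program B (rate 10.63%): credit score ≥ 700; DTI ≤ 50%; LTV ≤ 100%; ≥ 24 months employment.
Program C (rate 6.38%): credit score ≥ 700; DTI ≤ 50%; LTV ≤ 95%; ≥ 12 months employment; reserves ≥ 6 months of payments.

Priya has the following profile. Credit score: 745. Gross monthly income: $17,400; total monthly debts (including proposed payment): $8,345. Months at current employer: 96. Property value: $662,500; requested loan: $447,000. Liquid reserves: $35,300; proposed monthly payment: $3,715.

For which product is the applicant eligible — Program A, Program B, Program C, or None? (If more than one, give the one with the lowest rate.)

DTI = 8,345/17,400 = 48%.
LTV = 447,000/662,500 = 67.5%.
Reserves = 35,300/3,715 = 9.5 months.
Program A: score 745 ≥ 720; DTI 48% > 38%; LTV 67.5% ≤ 110% → does not qualify.
Program B: score 745 ≥ 700; DTI 48% ≤ 50%; LTV 67.5% ≤ 100%; employment 96 ≥ 24 mo → qualifies.
Program C: score 745 ≥ 700; DTI 48% ≤ 50%; LTV 67.5% ≤ 95%; employment 96 ≥ 12 mo; reserves 9.5 ≥ 6 mo → qualifies.
Qualifying: Program B, Program C. Lowest rate is 6.38% → Program C.

Program C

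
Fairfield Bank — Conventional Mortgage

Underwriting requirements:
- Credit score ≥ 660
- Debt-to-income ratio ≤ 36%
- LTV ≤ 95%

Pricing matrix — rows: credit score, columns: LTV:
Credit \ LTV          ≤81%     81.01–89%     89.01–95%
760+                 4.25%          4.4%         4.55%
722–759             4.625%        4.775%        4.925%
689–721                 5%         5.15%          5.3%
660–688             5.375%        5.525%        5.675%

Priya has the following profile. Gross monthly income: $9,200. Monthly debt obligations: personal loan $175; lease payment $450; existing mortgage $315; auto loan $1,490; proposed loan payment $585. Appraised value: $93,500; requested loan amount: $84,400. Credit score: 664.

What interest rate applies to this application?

Credit score 664 ≥ 660; Total monthly debts = (175 + 450 + 315 + 1,490 + 585) = 3,015. Debt-to-income = 3,015/9,200 = 32.8% — meets 36% limit
LTV = 84,400/93,500 = 90.3% ≤ 95%
Score 664 is in the 660–688 band; LTV 90.3% is in the 89.01–95% band → 5.675%.

5.675%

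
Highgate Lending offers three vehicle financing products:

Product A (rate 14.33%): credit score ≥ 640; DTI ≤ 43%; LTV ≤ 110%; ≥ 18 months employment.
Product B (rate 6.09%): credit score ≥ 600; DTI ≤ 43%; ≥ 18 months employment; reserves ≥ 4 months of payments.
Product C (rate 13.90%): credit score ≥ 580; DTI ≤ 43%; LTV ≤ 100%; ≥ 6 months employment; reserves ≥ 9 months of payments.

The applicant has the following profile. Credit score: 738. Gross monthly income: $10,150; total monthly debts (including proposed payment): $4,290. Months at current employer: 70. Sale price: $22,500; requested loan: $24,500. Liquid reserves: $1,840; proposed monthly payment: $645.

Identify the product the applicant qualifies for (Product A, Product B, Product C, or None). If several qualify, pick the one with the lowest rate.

DTI = 4,290/10,150 = 42.3%.
LTV = 24,500/22,500 = 108.9%.
Reserves = 1,840/645 = 2.9 months.
Product A: score 738 ≥ 640; DTI 42.3% ≤ 43%; LTV 108.9% ≤ 110%; employment 70 ≥ 18 mo → qualifies.
Product B: score 738 ≥ 600; DTI 42.3% ≤ 43%; employment 70 ≥ 18 mo; reserves 2.9 < 4 mo → does not qualify.
Product C: score 738 ≥ 580; DTI 42.3% ≤ 43%; LTV 108.9% > 100%; employment 70 ≥ 6 mo; reserves 2.9 < 9 mo → does not qualify.

Product A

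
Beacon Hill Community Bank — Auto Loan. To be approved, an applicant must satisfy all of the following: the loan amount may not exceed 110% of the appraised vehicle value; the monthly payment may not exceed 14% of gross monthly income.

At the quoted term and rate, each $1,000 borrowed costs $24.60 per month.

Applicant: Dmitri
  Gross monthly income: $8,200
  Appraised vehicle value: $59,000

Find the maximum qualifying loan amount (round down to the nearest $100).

Payment cap: 14% × $8,200 = $1,148/month.
At $24.60 per $1,000, that supports 1,148/24.60 × 1,000 ≈ $46,666 → $46,600.
LTV cap: 110% × $59,000 = $64,900 → $64,900.
Binding constraint: payment-to-income.

$46,600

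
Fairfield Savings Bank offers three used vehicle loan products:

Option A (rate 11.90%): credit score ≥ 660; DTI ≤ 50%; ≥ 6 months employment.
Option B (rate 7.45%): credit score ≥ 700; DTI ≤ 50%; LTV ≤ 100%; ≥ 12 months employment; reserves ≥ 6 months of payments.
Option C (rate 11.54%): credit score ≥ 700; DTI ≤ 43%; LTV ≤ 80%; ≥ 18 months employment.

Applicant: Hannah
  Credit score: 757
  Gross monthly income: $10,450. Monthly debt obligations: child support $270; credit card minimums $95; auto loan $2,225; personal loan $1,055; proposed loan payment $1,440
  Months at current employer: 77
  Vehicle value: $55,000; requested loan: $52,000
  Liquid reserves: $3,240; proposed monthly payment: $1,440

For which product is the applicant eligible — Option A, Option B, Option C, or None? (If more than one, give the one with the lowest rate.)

Option A

Total debts = (270 + 95 + 2,225 + 1,055 + 1,440) = 5,085; DTI = 5,085/10,450 = 48.7%.
LTV = 52,000/55,000 = 94.5%.
Reserves = 3,240/1,440 = 2.2 months.
Option A: score 757 ≥ 660; DTI 48.7% ≤ 50%; employment 77 ≥ 6 mo → qualifies.
Option B: score 757 ≥ 700; DTI 48.7% ≤ 50%; LTV 94.5% ≤ 100%; employment 77 ≥ 12 mo; reserves 2.2 < 6 mo → does not qualify.
Option C: score 757 ≥ 700; DTI 48.7% > 43%; LTV 94.5% > 80%; employment 77 ≥ 18 mo → does not qualify.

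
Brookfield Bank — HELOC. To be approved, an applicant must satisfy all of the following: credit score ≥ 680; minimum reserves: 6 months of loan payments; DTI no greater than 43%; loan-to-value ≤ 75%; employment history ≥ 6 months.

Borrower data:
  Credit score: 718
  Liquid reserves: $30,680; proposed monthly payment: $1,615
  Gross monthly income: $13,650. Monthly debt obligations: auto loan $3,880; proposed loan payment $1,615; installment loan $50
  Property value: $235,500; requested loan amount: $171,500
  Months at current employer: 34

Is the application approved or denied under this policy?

Approved

Credit score 718 ≥ 680 (meets)
Liquid reserves cover 30,680/1,615 = 19.0 months — ≥ 6 required
Total monthly debts = (3,880 + 1,615 + 50) = 5,545. DTI: 5,545 ÷ 13,650 = 40.6%, within the 43% cap
LTV: 171,500 ÷ 235,500 = 72.8%, within 75% cap
Employment 34 ≥ 6 months
All criteria satisfied.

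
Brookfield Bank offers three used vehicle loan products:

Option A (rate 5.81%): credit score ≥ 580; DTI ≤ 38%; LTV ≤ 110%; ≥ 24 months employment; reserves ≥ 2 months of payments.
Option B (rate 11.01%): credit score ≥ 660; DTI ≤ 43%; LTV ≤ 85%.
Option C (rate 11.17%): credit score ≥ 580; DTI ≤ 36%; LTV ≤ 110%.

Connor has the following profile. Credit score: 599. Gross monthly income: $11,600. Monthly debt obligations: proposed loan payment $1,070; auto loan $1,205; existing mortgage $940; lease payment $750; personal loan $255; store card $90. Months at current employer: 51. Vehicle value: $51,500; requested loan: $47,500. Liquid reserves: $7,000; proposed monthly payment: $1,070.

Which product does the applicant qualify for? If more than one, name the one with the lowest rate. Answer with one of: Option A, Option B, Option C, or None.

Total debts = (1,070 + 1,205 + 940 + 750 + 255 + 90) = 4,310; DTI = 4,310/11,600 = 37.2%.
LTV = 47,500/51,500 = 92.2%.
Reserves = 7,000/1,070 = 6.5 months.
Option A: score 599 ≥ 580; DTI 37.2% ≤ 38%; LTV 92.2% ≤ 110%; employment 51 ≥ 24 mo; reserves 6.5 ≥ 2 mo → qualifies.
Option B: score 599 < 660; DTI 37.2% ≤ 43%; LTV 92.2% > 85% → does not qualify.
Option C: score 599 ≥ 580; DTI 37.2% > 36%; LTV 92.2% ≤ 110% → does not qualify.

Option A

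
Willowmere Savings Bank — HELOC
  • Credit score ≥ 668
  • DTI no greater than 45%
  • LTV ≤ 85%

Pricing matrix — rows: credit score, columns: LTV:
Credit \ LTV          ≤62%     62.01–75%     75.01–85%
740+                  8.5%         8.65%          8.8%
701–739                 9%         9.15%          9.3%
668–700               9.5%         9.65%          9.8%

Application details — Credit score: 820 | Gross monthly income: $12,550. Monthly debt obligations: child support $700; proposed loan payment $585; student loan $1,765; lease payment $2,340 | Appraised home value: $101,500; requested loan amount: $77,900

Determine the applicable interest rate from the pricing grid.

Credit score 820 ≥ 668; Total monthly debts = (700 + 585 + 1,765 + 2,340) = 5,390. Debt-to-income = 5,390/12,550 = 42.9% — meets 45% limit
LTV: 77,900 ÷ 101,500 = 76.7%, within 85% cap
Credit 820 → row 740+; LTV 76.7% → column 75.01–85%. Grid cell → 8.8%.

8.8%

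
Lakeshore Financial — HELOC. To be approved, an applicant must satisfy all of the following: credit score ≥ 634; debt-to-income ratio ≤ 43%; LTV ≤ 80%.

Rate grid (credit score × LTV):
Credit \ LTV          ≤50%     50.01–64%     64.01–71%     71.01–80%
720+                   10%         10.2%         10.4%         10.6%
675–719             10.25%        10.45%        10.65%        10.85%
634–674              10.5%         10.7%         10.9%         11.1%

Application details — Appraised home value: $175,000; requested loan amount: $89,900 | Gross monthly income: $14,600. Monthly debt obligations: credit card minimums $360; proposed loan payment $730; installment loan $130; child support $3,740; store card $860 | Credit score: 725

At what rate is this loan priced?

10.2%

Credit score 725 ≥ 634; Total monthly debts = (360 + 730 + 130 + 3,740 + 860) = 5,820. DTI = 5,820/14,600 = 39.9% ≤ 43%
LTV: 89,900 ÷ 175,000 = 51.4%, within 80% cap
Row: 725 falls in 720+. Column: 51.4% falls in 50.01–64%. Rate = 10.2%.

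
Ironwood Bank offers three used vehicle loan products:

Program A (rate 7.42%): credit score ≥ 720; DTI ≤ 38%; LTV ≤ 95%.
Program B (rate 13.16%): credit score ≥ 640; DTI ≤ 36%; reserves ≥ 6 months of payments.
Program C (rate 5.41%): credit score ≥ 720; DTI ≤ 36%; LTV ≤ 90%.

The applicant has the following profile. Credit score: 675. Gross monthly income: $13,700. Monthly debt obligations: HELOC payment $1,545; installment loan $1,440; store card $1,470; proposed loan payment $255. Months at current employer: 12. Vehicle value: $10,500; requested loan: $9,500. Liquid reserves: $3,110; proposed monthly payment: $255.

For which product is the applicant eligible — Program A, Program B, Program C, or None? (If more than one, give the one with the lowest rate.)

Total debts = (1,545 + 1,440 + 1,470 + 255) = 4,710; DTI = 4,710/13,700 = 34.4%.
LTV = 9,500/10,500 = 90.5%.
Reserves = 3,110/255 = 12.2 months.
Program A: score 675 < 720; DTI 34.4% ≤ 38%; LTV 90.5% ≤ 95% → does not qualify.
Program B: score 675 ≥ 640; DTI 34.4% ≤ 36%; reserves 12.2 ≥ 6 mo → qualifies.
Program C: score 675 < 720; DTI 34.4% ≤ 36%; LTV 90.5% > 90% → does not qualify.

Program B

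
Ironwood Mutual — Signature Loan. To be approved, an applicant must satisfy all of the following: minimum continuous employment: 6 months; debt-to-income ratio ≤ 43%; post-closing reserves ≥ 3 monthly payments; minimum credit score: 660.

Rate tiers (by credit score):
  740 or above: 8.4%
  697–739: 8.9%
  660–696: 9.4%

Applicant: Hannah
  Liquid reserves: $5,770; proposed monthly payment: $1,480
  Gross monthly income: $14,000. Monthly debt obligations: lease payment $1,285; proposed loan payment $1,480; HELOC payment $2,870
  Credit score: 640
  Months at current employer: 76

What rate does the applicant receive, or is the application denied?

Credit score 640 < 660 (below minimum)
Employment 76 ≥ 6 months
Reserves: 5,770 ÷ 1,480 = 3.9 months (meets 3-month minimum)
Total monthly debts = (1,285 + 1,480 + 2,870) = 5,635. Debt-to-income = 5,635/14,000 = 40.2% — meets 43% limit
Not all requirements met → denied.

Denied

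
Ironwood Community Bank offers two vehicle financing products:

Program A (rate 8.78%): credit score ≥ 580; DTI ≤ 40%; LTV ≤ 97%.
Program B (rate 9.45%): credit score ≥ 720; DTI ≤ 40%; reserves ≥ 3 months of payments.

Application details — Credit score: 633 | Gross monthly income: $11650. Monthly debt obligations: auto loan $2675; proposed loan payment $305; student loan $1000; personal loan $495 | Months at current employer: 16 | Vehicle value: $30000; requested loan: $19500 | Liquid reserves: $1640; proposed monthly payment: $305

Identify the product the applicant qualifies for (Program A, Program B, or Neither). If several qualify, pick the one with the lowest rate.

Program A

Total debts = (2,675 + 305 + 1,000 + 495) = 4,475; DTI = 4,475/11,650 = 38.4%.
LTV = 19,500/30,000 = 65%.
Reserves = 1,640/305 = 5.4 months.
Program A: score 633 ≥ 580; DTI 38.4% ≤ 40%; LTV 65% ≤ 97% → qualifies.
Program B: score 633 < 720; DTI 38.4% ≤ 40%; reserves 5.4 ≥ 3 mo → does not qualify.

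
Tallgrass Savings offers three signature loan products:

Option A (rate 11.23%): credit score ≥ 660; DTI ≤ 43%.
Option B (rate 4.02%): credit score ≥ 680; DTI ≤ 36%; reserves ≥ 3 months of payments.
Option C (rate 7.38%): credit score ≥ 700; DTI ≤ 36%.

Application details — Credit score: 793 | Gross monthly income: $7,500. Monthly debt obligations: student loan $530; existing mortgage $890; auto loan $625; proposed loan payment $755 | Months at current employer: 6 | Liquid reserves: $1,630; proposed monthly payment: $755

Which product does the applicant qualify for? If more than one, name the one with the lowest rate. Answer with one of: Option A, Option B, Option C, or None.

Option A

Total debts = (530 + 890 + 625 + 755) = 2,800; DTI = 2,800/7,500 = 37.3%.
Reserves = 1,630/755 = 2.2 months.
Option A: score 793 ≥ 660; DTI 37.3% ≤ 43% → qualifies.
Option B: score 793 ≥ 680; DTI 37.3% > 36%; reserves 2.2 < 3 mo → does not qualify.
Option C: score 793 ≥ 700; DTI 37.3% > 36% → does not qualify.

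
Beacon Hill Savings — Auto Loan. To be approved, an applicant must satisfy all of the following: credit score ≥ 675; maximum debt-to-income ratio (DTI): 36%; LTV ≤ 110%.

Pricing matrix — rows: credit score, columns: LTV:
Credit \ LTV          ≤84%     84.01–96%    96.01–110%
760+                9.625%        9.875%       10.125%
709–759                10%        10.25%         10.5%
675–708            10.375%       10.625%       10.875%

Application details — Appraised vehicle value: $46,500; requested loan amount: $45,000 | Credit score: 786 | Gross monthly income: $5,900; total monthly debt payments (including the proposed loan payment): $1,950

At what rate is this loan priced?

Credit score 786 ≥ 675; DTI: 1,950 ÷ 5,900 = 33.1%, within the 36% cap
LTV: 45,000 ÷ 46,500 = 96.8%, within 110% cap
Credit 786 → row 760+; LTV 96.8% → column 96.01–110%. Grid cell → 10.125%.

10.125%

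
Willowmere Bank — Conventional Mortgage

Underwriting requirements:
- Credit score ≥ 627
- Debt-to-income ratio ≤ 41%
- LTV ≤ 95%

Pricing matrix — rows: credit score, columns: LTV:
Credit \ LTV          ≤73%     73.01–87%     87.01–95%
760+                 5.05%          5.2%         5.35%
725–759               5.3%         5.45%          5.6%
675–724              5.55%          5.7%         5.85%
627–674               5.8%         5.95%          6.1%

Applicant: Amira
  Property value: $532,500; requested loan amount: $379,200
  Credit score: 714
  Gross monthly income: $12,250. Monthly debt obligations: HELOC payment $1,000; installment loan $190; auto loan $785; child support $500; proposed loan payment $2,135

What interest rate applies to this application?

Credit score 714 ≥ 627; Total monthly debts = (1,000 + 190 + 785 + 500 + 2,135) = 4,610. Debt-to-income = 4,610/12,250 = 37.6% — meets 41% limit
LTV: 379,200 ÷ 532,500 = 71.2%, within 95% cap
Row: 714 falls in 675–724. Column: 71.2% falls in ≤73%. Rate = 5.55%.

5.55%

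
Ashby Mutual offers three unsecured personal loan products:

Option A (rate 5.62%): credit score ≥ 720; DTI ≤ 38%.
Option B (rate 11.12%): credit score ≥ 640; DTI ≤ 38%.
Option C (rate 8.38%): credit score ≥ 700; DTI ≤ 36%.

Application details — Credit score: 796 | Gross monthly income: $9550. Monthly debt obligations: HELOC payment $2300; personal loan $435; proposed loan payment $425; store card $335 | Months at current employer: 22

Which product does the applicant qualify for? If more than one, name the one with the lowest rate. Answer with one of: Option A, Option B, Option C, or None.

Total debts = (2,300 + 435 + 425 + 335) = 3,495; DTI = 3,495/9,550 = 36.6%.
Option A: score 796 ≥ 720; DTI 36.6% ≤ 38% → qualifies.
Option B: score 796 ≥ 640; DTI 36.6% ≤ 38% → qualifies.
Option C: score 796 ≥ 700; DTI 36.6% > 36% → does not qualify.
Qualifying: Option A, Option B. Lowest rate is 5.62% → Option A.

Option A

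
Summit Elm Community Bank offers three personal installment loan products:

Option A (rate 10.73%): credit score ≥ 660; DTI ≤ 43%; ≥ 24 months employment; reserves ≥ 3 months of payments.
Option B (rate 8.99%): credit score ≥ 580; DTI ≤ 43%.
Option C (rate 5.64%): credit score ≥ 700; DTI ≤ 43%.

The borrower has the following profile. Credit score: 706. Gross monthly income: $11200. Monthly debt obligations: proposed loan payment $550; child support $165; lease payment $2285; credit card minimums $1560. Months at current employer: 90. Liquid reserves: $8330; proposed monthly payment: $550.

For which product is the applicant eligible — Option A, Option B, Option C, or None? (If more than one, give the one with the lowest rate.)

Total debts = (550 + 165 + 2,285 + 1,560) = 4,560; DTI = 4,560/11,200 = 40.7%.
Reserves = 8,330/550 = 15.1 months.
Option A: score 706 ≥ 660; DTI 40.7% ≤ 43%; employment 90 ≥ 24 mo; reserves 15.1 ≥ 3 mo → qualifies.
Option B: score 706 ≥ 580; DTI 40.7% ≤ 43% → qualifies.
Option C: score 706 ≥ 700; DTI 40.7% ≤ 43% → qualifies.
Qualifying: Option A, Option B, Option C. Lowest rate is 5.64% → Option C.

Option C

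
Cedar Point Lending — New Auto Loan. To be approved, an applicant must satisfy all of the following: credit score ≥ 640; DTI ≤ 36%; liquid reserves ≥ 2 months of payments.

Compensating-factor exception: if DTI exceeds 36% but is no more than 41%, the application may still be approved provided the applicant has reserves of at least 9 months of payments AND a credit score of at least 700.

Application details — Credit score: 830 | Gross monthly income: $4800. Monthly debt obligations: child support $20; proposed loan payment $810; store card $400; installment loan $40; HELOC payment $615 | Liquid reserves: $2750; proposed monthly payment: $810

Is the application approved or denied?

Credit score 830 ≥ 640 (meets base)
Total debts = (20 + 810 + 400 + 40 + 615) = 1,885. DTI = 1,885/4,800 = 39.3% > 36% — standard DTI limit exceeded.
Reserves = 2,750/810 = 3.4 months ≥ 2
39.3% falls in the override range (36%–41%), so the compensating-factor test applies.
Reserves 3.4 < 9 months; credit score 830 ≥ 700.
Compensating-factor requirement not fully met.

Denied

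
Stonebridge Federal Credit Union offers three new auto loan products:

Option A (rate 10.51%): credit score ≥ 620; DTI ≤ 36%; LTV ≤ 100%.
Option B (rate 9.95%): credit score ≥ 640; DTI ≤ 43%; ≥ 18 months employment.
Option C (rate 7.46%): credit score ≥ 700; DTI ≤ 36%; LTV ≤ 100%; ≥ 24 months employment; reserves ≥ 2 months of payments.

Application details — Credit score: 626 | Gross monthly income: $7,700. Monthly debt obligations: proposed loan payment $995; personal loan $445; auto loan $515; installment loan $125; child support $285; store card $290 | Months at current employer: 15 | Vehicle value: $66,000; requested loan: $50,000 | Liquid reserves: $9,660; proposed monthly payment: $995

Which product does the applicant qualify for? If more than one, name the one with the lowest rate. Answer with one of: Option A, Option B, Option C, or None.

Total debts = (995 + 445 + 515 + 125 + 285 + 290) = 2,655; DTI = 2,655/7,700 = 34.5%.
LTV = 50,000/66,000 = 75.8%.
Reserves = 9,660/995 = 9.7 months.
Option A: score 626 ≥ 620; DTI 34.5% ≤ 36%; LTV 75.8% ≤ 100% → qualifies.
Option B: score 626 < 640; DTI 34.5% ≤ 43%; employment 15 < 18 mo → does not qualify.
Option C: score 626 < 700; DTI 34.5% ≤ 36%; LTV 75.8% ≤ 100%; employment 15 < 24 mo; reserves 9.7 ≥ 2 mo → does not qualify.

Option A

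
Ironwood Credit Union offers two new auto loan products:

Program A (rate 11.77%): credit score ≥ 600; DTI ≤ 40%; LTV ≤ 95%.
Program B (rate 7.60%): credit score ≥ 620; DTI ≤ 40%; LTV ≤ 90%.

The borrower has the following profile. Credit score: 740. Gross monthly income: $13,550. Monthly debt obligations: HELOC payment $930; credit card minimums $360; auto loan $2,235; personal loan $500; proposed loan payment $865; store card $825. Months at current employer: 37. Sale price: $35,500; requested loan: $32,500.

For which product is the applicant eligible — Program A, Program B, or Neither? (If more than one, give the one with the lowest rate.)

Neither

Total debts = (930 + 360 + 2,235 + 500 + 865 + 825) = 5,715; DTI = 5,715/13,550 = 42.2%.
LTV = 32,500/35,500 = 91.5%.
Program A: score 740 ≥ 600; DTI 42.2% > 40%; LTV 91.5% ≤ 95% → does not qualify.
Program B: score 740 ≥ 620; DTI 42.2% > 40%; LTV 91.5% > 90% → does not qualify.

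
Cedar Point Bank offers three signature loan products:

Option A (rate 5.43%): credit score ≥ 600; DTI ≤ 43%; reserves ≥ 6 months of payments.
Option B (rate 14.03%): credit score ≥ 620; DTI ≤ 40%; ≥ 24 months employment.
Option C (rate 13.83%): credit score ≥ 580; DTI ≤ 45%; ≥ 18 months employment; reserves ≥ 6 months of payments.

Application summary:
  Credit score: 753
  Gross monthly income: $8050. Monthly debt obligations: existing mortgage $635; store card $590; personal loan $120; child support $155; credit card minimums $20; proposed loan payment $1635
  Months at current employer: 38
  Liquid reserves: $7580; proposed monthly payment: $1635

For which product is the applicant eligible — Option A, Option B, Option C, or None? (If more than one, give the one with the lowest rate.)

Option B

Total debts = (635 + 590 + 120 + 155 + 20 + 1,635) = 3,155; DTI = 3,155/8,050 = 39.2%.
Reserves = 7,580/1,635 = 4.6 months.
Option A: score 753 ≥ 600; DTI 39.2% ≤ 43%; reserves 4.6 < 6 mo → does not qualify.
Option B: score 753 ≥ 620; DTI 39.2% ≤ 40%; employment 38 ≥ 24 mo → qualifies.
Option C: score 753 ≥ 580; DTI 39.2% ≤ 45%; employment 38 ≥ 18 mo; reserves 4.6 < 6 mo → does not qualify.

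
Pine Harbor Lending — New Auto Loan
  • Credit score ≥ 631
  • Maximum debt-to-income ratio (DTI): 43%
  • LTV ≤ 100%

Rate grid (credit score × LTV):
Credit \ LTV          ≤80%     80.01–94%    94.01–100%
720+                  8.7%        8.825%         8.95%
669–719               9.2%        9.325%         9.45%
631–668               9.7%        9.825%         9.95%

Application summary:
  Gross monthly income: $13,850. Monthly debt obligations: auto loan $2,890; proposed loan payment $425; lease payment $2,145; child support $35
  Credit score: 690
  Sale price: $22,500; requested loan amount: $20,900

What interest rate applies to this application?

9.325%

Credit score 690 ≥ 631; Total monthly debts = (2,890 + 425 + 2,145 + 35) = 5,495. DTI: 5,495 ÷ 13,850 = 39.7%, within the 43% cap
Loan-to-value = 20,900/22,500 = 92.9% — pass (100% max)
Row: 690 falls in 669–719. Column: 92.9% falls in 80.01–94%. Rate = 9.325%.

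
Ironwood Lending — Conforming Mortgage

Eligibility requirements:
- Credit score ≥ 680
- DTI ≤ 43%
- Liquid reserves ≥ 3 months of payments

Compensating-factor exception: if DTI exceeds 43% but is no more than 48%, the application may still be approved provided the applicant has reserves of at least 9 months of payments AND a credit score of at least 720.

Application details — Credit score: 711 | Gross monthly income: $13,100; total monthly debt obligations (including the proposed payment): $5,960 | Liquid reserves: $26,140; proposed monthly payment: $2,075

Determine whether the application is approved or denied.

Credit score 711 ≥ 680 (meets base)
DTI = 5,960/13,100 = 45.5% > 43% — standard DTI limit exceeded.
Reserves = 26,140/2,075 = 12.6 months ≥ 3
45.5% falls in the override range (43%–48%), so the compensating-factor test applies.
Override check — reserves: 12.6 mo (ok); score: 711 (below 720).
Override conditions not both satisfied; exception does not apply.

Denied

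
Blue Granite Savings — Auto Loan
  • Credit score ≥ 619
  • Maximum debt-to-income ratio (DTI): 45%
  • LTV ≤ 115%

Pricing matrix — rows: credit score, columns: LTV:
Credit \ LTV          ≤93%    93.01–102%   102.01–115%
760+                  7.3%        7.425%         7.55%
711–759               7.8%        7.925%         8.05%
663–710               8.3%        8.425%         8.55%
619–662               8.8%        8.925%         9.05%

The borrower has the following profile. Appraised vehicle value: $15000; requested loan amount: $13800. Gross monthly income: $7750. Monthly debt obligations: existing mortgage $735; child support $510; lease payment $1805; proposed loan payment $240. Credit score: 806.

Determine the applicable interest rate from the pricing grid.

Credit score 806 ≥ 619; Total monthly debts = (735 + 510 + 1,805 + 240) = 3,290. DTI: 3,290 ÷ 7,750 = 42.5%, within the 45% cap
LTV: 13,800 ÷ 15,000 = 92%, within 115% cap
Credit 806 → row 760+; LTV 92% → column ≤93%. Grid cell → 7.3%.

7.3%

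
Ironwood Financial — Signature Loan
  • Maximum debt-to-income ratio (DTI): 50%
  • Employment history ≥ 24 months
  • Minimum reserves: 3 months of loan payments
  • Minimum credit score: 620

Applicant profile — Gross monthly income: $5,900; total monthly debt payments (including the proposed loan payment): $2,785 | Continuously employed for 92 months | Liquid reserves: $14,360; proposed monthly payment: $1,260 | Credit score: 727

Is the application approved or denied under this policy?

DTI = 2,785/5,900 = 47.2% ≤ 50%
Employment 92 ≥ 24 months
Reserves = 14,360/1,260 = 11.4 months ≥ 3
Credit score 727 ≥ 620 (meets)
All criteria satisfied.

Approved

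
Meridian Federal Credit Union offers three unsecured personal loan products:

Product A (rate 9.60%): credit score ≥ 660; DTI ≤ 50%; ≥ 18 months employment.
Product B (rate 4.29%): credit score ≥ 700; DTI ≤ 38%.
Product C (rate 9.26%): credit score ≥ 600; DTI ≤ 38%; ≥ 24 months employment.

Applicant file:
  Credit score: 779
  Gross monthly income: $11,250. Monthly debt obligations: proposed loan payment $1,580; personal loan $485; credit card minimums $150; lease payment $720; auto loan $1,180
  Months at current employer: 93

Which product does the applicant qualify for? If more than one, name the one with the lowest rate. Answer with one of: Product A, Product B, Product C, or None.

Total debts = (1,580 + 485 + 150 + 720 + 1,180) = 4,115; DTI = 4,115/11,250 = 36.6%.
Product A: score 779 ≥ 660; DTI 36.6% ≤ 50%; employment 93 ≥ 18 mo → qualifies.
Product B: score 779 ≥ 700; DTI 36.6% ≤ 38% → qualifies.
Product C: score 779 ≥ 600; DTI 36.6% ≤ 38%; employment 93 ≥ 24 mo → qualifies.
Qualifying: Product A, Product B, Product C. Lowest rate is 4.29% → Product B.

Product B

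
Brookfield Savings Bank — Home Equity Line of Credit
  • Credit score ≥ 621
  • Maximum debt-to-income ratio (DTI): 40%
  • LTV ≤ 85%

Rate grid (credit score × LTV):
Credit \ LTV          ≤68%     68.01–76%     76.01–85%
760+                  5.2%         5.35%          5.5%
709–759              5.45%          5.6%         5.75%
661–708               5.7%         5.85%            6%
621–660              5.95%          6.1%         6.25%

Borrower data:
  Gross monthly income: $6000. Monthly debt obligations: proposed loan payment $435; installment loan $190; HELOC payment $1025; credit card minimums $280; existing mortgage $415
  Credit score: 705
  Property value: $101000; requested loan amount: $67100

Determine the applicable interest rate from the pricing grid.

5.7%

Credit score 705 ≥ 621; Total monthly debts = (435 + 190 + 1,025 + 280 + 415) = 2,345. DTI: 2,345 ÷ 6,000 = 39.1%, within the 40% cap
LTV: 67,100 ÷ 101,000 = 66.4%, within 85% cap
Row: 705 falls in 661–708. Column: 66.4% falls in ≤68%. Rate = 5.7%.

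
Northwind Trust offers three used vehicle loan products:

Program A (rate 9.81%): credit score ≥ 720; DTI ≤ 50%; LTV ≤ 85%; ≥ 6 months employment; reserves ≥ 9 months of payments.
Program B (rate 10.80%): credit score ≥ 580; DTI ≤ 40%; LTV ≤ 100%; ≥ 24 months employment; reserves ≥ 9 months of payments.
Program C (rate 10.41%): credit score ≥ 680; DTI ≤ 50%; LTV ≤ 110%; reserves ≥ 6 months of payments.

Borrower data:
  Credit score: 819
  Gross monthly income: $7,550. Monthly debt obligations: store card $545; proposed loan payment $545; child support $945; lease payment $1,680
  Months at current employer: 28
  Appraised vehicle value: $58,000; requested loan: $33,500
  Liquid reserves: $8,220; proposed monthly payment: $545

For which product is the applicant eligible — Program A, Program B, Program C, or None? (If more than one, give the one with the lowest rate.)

Program A

Total debts = (545 + 545 + 945 + 1,680) = 3,715; DTI = 3,715/7,550 = 49.2%.
LTV = 33,500/58,000 = 57.8%.
Reserves = 8,220/545 = 15.1 months.
Program A: score 819 ≥ 720; DTI 49.2% ≤ 50%; LTV 57.8% ≤ 85%; employment 28 ≥ 6 mo; reserves 15.1 ≥ 9 mo → qualifies.
Program B: score 819 ≥ 580; DTI 49.2% > 40%; LTV 57.8% ≤ 100%; employment 28 ≥ 24 mo; reserves 15.1 ≥ 9 mo → does not qualify.
Program C: score 819 ≥ 680; DTI 49.2% ≤ 50%; LTV 57.8% ≤ 110%; reserves 15.1 ≥ 6 mo → qualifies.
Qualifying: Program A, Program C. Lowest rate is 9.81% → Program A.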